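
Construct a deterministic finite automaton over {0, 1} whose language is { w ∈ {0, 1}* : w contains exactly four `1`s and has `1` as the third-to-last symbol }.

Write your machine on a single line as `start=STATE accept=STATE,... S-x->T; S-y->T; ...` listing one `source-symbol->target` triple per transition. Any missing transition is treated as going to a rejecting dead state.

Handle the two conditions separately and then intersect. The first has 6 states tracking the count of `1`s, saturating at 5; the second has 15 states tracking the last 3 symbols read. A product state is a pair (one from each), accepting exactly when both do. Minimizing collapses redundant product states.
       0  1 
>  A   A  B 
   B   B  C 
   C   D  E 
   D   D  F 
   E   G  H 
   F   G  I 
   G   J  K 
 * H   L  M 
   I   L  M 
   J   J  N 
 * K   O  M 
 * L   P  M 
   M   M  M 
   N   O  M 
   O   P  M 
 * P   M  M 
(> = start, * = accepting)

start=A; accept=H,K,L,P; A-0->A; A-1->B; B-0->B; B-1->C; C-0->D; C-1->E; D-0->D; D-1->F; E-0->G; E-1->H; F-0->G; F-1->I; G-0->J; G-1->K; H-0->L; H-1->M; I-0->L; I-1->M; J-0->J; J-1->N; K-0->O; K-1->M; L-0->P; L-1->M; M-0->M; M-1->M; N-0->O; N-1->M; O-0->P; O-1->M; P-0->M; P-1->M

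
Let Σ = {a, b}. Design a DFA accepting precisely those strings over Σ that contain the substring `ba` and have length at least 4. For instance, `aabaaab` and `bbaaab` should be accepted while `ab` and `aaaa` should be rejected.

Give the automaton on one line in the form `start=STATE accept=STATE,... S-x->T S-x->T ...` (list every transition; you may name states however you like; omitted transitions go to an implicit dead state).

Handle the two conditions separately and then intersect. One (3 states) tracks whether and how much of `ba` has been seen; the other (6 states) tracks the input length, saturating at 5. Each combined state is a pair, one component from each; accept when both components accept. After merging equivalent states the machine shrinks.
9 states suffice.
        a   b  
>  s0   s1  s2 
   s1   s3  s4 
   s2   s5  s4 
   s3   s3  s6 
   s4   s7  s6 
   s5   s7  s7 
   s6   s8  s6 
   s7   s8  s8 
 * s8   s8  s8 
(> = start, * = accepting)

start=s0 accept=s8 s0-a->s1 s0-b->s2 s1-a->s3 s1-b->s4 s2-a->s5 s2-b->s4 s3-a->s3 s3-b->s6 s4-a->s7 s4-b->s6 s5-a->s7 s5-b->s7 s6-a->s8 s6-b->s6 s7-a->s8 s7-b->s8 s8-a->s8 s8-b->s8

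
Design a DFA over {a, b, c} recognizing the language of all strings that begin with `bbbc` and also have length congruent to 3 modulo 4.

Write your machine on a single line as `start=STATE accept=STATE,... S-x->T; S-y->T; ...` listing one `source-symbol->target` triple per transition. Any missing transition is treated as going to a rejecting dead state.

start=S0; accept=S8; S0-a->S1; S0-b->S2; S0-c->S1; S1-a->S1; S1-b->S1; S1-c->S1; S2-a->S1; S2-b->S3; S2-c->S1; S3-a->S1; S3-b->S4; S3-c->S1; S4-a->S1; S4-b->S1; S4-c->S5; S5-a->S6; S5-b->S6; S5-c->S6; S6-a->S7; S6-b->S7; S6-c->S7; S7-a->S8; S7-b->S8; S7-c->S8; S8-a->S5; S8-b->S5; S8-c->S5

Run two small machines in parallel and take their product. One (6 states) tracks whether the input so far still matches the prefix `bbbc`; the other (4 states) tracks the input length modulo 4. Each combined state is a pair, one component from each; accept when both components accept. After merging equivalent states the machine shrinks.
A 9-state machine:
        a   b   c  
>  S0   S1  S2  S1 
   S1   S1  S1  S1 
   S2   S1  S3  S1 
   S3   S1  S4  S1 
   S4   S1  S1  S5 
   S5   S6  S6  S6 
   S6   S7  S7  S7 
   S7   S8  S8  S8 
 * S8   S5  S5  S5 
(> = start, * = accepting)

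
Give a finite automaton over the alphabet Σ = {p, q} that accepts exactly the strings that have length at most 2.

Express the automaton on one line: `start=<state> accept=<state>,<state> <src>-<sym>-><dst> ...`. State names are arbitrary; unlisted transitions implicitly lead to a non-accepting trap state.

start=A accept=A,B,C A-p->B A-q->B B-p->C B-q->C C-p->D C-q->D D-p->D D-q->D

We only need to distinguish lengths 0, 1, …, 2, and '>2'. Chain A → B → C → D on every symbol, with D looping. Accepting states: {A, B, C}.
       p  q 
>* A   B  B 
 * B   C  C 
 * C   D  D 
   D   D  D 
(> = start, * = accepting)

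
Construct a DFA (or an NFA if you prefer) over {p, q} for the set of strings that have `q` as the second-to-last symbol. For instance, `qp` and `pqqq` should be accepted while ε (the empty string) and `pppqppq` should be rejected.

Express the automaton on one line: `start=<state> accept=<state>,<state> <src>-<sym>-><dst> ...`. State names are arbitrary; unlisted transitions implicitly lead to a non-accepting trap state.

start=s0 accept=s5,s6 s0-p->s1 s0-q->s2 s1-p->s3 s1-q->s4 s2-p->s5 s2-q->s6 s3-p->s3 s3-q->s4 s4-p->s5 s4-q->s6 s5-p->s3 s5-q->s4 s6-p->s5 s6-q->s6

A DFA must remember the last 2 symbols (since which symbol is second-to-last isn't known until the input ends). Use one state per possible window of the last ≤2 symbols; accept from those whose window starts with `q`.
        p   q  
>  s0   s1  s2 
   s1   s3  s4 
   s2   s5  s6 
   s3   s3  s4 
   s4   s5  s6 
 * s5   s3  s4 
 * s6   s5  s6 
(> = start, * = accepting)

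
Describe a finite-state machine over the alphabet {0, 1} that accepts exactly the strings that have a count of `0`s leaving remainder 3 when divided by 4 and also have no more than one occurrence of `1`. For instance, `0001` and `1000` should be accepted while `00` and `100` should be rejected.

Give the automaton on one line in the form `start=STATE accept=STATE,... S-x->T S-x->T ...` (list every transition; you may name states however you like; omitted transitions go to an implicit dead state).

start=A accept=G,I A-0->B A-1->C B-0->D B-1->E C-0->E C-1->F D-0->G D-1->H E-0->H E-1->F F-0->F F-1->F G-0->A G-1->I H-0->I H-1->F I-0->C I-1->F

Build one automaton per condition and run them in lockstep. One (4 states) tracks the count of `0`s modulo 4; the other (3 states) tracks the count of `1`s, saturating at 2. Each combined state is a pair, one component from each; accept when both components accept. Equivalent product states are then merged.
With 9 states:
       0  1 
>  A   B  C 
   B   D  E 
   C   E  F 
   D   G  H 
   E   H  F 
   F   F  F 
 * G   A  I 
   H   I  F 
 * I   C  F 
(> = start, * = accepting)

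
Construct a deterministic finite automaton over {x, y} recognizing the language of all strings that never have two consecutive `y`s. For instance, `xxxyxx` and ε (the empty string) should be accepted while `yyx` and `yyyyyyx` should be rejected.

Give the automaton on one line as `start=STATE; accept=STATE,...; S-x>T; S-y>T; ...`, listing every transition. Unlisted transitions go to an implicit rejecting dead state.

start=q0; accept=q0,q1; q0-x>q0; q0-y>q1; q1-x>q0; q1-y>q2; q2-x>q2; q2-y>q2

Track partial matches of the forbidden pattern `yy`. State q2 is a dead state reached once `yy` has occurred; every other state accepts. q0 means no part of `yy` is currently matched.
With 3 states:
        x   y  
>* q0   q0  q1 
 * q1   q0  q2 
   q2   q2  q2 
(> = start, * = accepting)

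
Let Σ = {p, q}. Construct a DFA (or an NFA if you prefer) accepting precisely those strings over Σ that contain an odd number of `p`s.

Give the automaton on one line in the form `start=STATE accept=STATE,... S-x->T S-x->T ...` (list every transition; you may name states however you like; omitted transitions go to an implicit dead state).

start=A accept=B A-p->B A-q->A B-p->A B-q->B

The only thing that matters is how many `p`s have appeared, reduced mod 2. Use one state per residue: A for 0, …, B for 1. Reading `p` moves to the next residue; anything else stays put. B is accepting.
With 2 states:
       p  q 
>  A   B  A 
 * B   A  B 
(> = start, * = accepting)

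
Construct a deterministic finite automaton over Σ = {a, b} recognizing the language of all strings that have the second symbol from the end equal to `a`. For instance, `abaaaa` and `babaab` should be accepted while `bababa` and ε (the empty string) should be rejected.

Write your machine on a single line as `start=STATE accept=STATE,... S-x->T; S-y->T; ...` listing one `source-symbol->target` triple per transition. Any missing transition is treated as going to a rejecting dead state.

start=s0; accept=s3,s4; s0-a->s1; s0-b->s2; s1-a->s3; s1-b->s4; s2-a->s5; s2-b->s6; s3-a->s3; s3-b->s4; s4-a->s5; s4-b->s6; s5-a->s3; s5-b->s4; s6-a->s5; s6-b->s6

A DFA must remember the last 2 symbols (since which symbol is second-to-last isn't known until the input ends). Use one state per possible window of the last ≤2 symbols; accept from those whose window starts with `a`.
With 7 states:
        a   b  
>  s0   s1  s2 
   s1   s3  s4 
   s2   s5  s6 
 * s3   s3  s4 
 * s4   s5  s6 
   s5   s3  s4 
   s6   s5  s6 
(> = start, * = accepting)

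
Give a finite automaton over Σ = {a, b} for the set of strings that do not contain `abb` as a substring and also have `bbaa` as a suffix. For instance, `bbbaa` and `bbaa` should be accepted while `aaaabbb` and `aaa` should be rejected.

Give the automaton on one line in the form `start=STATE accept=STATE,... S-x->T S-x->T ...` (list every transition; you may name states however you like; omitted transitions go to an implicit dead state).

Build one automaton per condition and run them in lockstep. The first has 4 states tracking partial matches of the forbidden pattern `abb`; the second has 5 states tracking how much of the suffix `bbaa` has currently been matched. A product state is a pair (one from each), accepting exactly when both do.
A 12-state machine:
          a    b  
>  s0     s1   s2 
   s1     s1   s3 
   s2     s1   s4 
   s3     s1   s5 
   s4     s6   s4 
   s5     s7   s5 
   s6     s8   s3 
   s7     s9  s10 
 * s8     s1   s3 
   s9    s11  s10 
   s10   s11   s5 
   s11   s11  s10 
(> = start, * = accepting)

start=s0 accept=s8 s0-a->s1 s0-b->s2 s1-a->s1 s1-b->s3 s2-a->s1 s2-b->s4 s3-a->s1 s3-b->s5 s4-a->s6 s4-b->s4 s5-a->s7 s5-b->s5 s6-a->s8 s6-b->s3 s7-a->s9 s7-b->s10 s8-a->s1 s8-b->s3 s9-a->s11 s9-b->s10 s10-a->s11 s10-b->s5 s11-a->s11 s11-b->s10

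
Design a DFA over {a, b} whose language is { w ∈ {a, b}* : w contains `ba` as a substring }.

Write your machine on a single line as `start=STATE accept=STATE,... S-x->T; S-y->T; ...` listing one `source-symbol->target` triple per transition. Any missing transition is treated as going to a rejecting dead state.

States q0..q1 record the length of the longest prefix of `ba` that matches the current input suffix. Reaching q2 means `ba` has been seen, and we stay there forever. Accept from q2.
        a   b  
>  q0   q0  q1 
   q1   q2  q1 
 * q2   q2  q2 
(> = start, * = accepting)

start=q0; accept=q2; q0-a->q0; q0-b->q1; q1-a->q2; q1-b->q1; q2-a->q2; q2-b->q2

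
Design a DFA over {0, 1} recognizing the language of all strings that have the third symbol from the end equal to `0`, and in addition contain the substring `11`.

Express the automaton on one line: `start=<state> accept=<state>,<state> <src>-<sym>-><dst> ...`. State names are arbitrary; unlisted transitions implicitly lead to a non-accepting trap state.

start=S0 accept=S10,S17,S18,S19 S0-0->S1 S0-1->S2 S1-0->S3 S1-1->S4 S2-0->S5 S2-1->S6 S3-0->S7 S3-1->S8 S4-0->S9 S4-1->S10 S5-0->S11 S5-1->S12 S6-0->S13 S6-1->S14 S7-0->S7 S7-1->S8 S8-0->S9 S8-1->S10 S9-0->S11 S9-1->S12 S10-0->S13 S10-1->S14 S11-0->S7 S11-1->S8 S12-0->S9 S12-1->S10 S13-0->S15 S13-1->S16 S14-0->S13 S14-1->S14 S15-0->S17 S15-1->S18 S16-0->S19 S16-1->S10 S17-0->S17 S17-1->S18 S18-0->S19 S18-1->S10 S19-0->S15 S19-1->S16

Run two small machines in parallel and take their product. The first has 15 states tracking the last 3 symbols read; the second has 3 states tracking whether and how much of `11` has been seen. A product state is a pair (one from each), accepting exactly when both do.
20 states suffice.
          0    1  
>  S0     S1   S2 
   S1     S3   S4 
   S2     S5   S6 
   S3     S7   S8 
   S4     S9  S10 
   S5    S11  S12 
   S6    S13  S14 
   S7     S7   S8 
   S8     S9  S10 
   S9    S11  S12 
 * S10   S13  S14 
   S11    S7   S8 
   S12    S9  S10 
   S13   S15  S16 
   S14   S13  S14 
   S15   S17  S18 
   S16   S19  S10 
 * S17   S17  S18 
 * S18   S19  S10 
 * S19   S15  S16 
(> = start, * = accepting)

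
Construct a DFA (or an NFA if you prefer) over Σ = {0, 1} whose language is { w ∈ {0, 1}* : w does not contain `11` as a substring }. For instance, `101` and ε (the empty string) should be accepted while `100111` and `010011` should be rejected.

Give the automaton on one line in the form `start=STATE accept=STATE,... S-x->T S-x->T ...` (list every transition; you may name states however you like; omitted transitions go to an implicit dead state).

Track partial matches of the forbidden pattern `11`. State C is a dead state reached once `11` has occurred; every other state accepts. A means no part of `11` is currently matched.
A 3-state machine:
       0  1 
>* A   A  B 
 * B   A  C 
   C   C  C 
(> = start, * = accepting)

start=A accept=A,B A-0->A A-1->B B-0->A B-1->C C-0->C C-1->C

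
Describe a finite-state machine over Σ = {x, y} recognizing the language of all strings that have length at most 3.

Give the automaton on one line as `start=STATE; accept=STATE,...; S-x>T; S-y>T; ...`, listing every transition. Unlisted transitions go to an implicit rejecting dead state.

Count input length up to 4: every symbol moves from q0 toward q4, which means 'more than 3' and absorbs. Accept from {q0, q1, q2, q3}.
A 5-state machine:
        x   y  
>* q0   q1  q1 
 * q1   q2  q2 
 * q2   q3  q3 
 * q3   q4  q4 
   q4   q4  q4 
(> = start, * = accepting)

start=q0; accept=q0,q1,q2,q3; q0-x>q1; q0-y>q1; q1-x>q2; q1-y>q2; q2-x>q3; q2-y>q3; q3-x>q4; q3-y>q4; q4-x>q4; q4-y>q4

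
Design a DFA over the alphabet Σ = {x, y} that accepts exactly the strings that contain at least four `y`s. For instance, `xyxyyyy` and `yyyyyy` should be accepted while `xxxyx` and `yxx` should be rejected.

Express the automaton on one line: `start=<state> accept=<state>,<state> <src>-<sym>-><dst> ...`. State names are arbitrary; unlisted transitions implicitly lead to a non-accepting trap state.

start=S0 accept=S4,S5 S0-x->S0 S0-y->S1 S1-x->S1 S1-y->S2 S2-x->S2 S2-y->S3 S3-x->S3 S3-y->S4 S4-x->S4 S4-y->S5 S5-x->S5 S5-y->S5

Count `y`s, saturating at 5: states S0 through S4 mean 0 through 4 `y`s seen; S5 means more than 4. Each `y` increments (capped at S5); other symbols loop. Accept from {S4, S5}.
        x   y  
>  S0   S0  S1 
   S1   S1  S2 
   S2   S2  S3 
   S3   S3  S4 
 * S4   S4  S5 
 * S5   S5  S5 
(> = start, * = accepting)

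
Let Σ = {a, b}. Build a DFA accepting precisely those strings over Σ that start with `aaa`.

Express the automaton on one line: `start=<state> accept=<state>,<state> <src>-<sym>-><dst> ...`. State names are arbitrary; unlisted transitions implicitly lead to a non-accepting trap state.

Check the first 3 symbols one by one: q0 through q2 record how many have matched `aaa` so far; any wrong symbol goes to the dead state q4. After all 3 match we enter the accepting sink q3.
A 5-state machine:
        a   b  
>  q0   q1  q4 
   q1   q2  q4 
   q2   q3  q4 
 * q3   q3  q3 
   q4   q4  q4 
(> = start, * = accepting)

start=q0 accept=q3 q0-a->q1 q0-b->q4 q1-a->q2 q1-b->q4 q2-a->q3 q2-b->q4 q3-a->q3 q3-b->q3 q4-a->q4 q4-b->q4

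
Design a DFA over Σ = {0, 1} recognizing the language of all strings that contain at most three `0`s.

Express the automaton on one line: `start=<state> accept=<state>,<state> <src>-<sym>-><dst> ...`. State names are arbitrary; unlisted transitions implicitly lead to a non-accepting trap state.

start=q0 accept=q0,q1,q2,q3 q0-0->q1 q0-1->q0 q1-0->q2 q1-1->q1 q2-0->q3 q2-1->q2 q3-0->q4 q3-1->q3 q4-0->q4 q4-1->q4

Count `0`s, saturating at 4: states q0 through q3 mean 0 through 3 `0`s seen; q4 means more than 3. Each `0` increments (capped at q4); other symbols loop. Accept from {q0, q1, q2, q3}.
With 5 states:
        0   1  
>* q0   q1  q0 
 * q1   q2  q1 
 * q2   q3  q2 
 * q3   q4  q3 
   q4   q4  q4 
(> = start, * = accepting)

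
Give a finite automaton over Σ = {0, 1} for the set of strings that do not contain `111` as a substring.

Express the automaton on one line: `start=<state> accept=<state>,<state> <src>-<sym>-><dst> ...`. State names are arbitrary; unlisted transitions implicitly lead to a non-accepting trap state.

start=s0 accept=s0,s1,s2 s0-0->s0 s0-1->s1 s1-0->s0 s1-1->s2 s2-0->s0 s2-1->s3 s3-0->s3 s3-1->s3

This is the complement of 'contains `111`'. Use the same substring-matching states — s0 through s3 holding how much of `111` has just been matched — but flip the accepting set: everything except the trap s3 accepts.
A 4-state machine:
        0   1  
>* s0   s0  s1 
 * s1   s0  s2 
 * s2   s0  s3 
   s3   s3  s3 
(> = start, * = accepting)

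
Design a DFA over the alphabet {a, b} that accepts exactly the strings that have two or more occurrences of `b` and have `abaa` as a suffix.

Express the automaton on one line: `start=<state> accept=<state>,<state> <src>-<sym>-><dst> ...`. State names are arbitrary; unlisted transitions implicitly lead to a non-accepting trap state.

start=q0 accept=q14,q16 q0-a->q1 q0-b->q2 q1-a->q1 q1-b->q3 q2-a->q4 q2-b->q5 q3-a->q6 q3-b->q5 q4-a->q4 q4-b->q7 q5-a->q8 q5-b->q9 q6-a->q10 q6-b->q7 q7-a->q11 q7-b->q9 q8-a->q8 q8-b->q12 q9-a->q13 q9-b->q9 q10-a->q4 q10-b->q7 q11-a->q14 q11-b->q12 q12-a->q15 q12-b->q9 q13-a->q13 q13-b->q12 q14-a->q8 q14-b->q12 q15-a->q16 q15-b->q12 q16-a->q13 q16-b->q12

Build one automaton per condition and run them in lockstep. One (4 states) tracks the count of `b`s, saturating at 3; the other (5 states) tracks how much of the suffix `abaa` has currently been matched. Each combined state is a pair, one component from each; accept when both components accept.
A 17-state machine:
          a    b  
>  q0     q1   q2 
   q1     q1   q3 
   q2     q4   q5 
   q3     q6   q5 
   q4     q4   q7 
   q5     q8   q9 
   q6    q10   q7 
   q7    q11   q9 
   q8     q8  q12 
   q9    q13   q9 
   q10    q4   q7 
   q11   q14  q12 
   q12   q15   q9 
   q13   q13  q12 
 * q14    q8  q12 
   q15   q16  q12 
 * q16   q13  q12 
(> = start, * = accepting)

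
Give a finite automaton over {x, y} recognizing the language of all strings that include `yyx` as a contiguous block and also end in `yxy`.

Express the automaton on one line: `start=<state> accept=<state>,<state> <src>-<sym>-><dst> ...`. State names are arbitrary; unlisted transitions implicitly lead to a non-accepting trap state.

Build one automaton per condition and run them in lockstep. One (4 states) tracks whether and how much of `yyx` has been seen; the other (4 states) tracks how much of the suffix `yxy` has currently been matched. Each combined state is a pair, one component from each; accept when both components accept. After merging equivalent states the machine shrinks.
6 states suffice.
       x  y 
>  A   A  B 
   B   A  C 
   C   D  C 
   D   E  F 
   E   E  C 
 * F   D  C 
(> = start, * = accepting)

start=A accept=F A-x->A A-y->B B-x->A B-y->C C-x->D C-y->C D-x->E D-y->F E-x->E E-y->C F-x->D F-y->C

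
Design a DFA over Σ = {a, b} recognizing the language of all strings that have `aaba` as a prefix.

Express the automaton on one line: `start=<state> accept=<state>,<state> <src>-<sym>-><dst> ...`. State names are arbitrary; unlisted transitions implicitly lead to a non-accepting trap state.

Check the first 4 symbols one by one: q0 through q3 record how many have matched `aaba` so far; any wrong symbol goes to the dead state q5. After all 4 match we enter the accepting sink q4.
A 6-state machine:
        a   b  
>  q0   q1  q5 
   q1   q2  q5 
   q2   q5  q3 
   q3   q4  q5 
 * q4   q4  q4 
   q5   q5  q5 
(> = start, * = accepting)

start=q0 accept=q4 q0-a->q1 q0-b->q5 q1-a->q2 q1-b->q5 q2-a->q5 q2-b->q3 q3-a->q4 q3-b->q5 q4-a->q4 q4-b->q4 q5-a->q5 q5-b->q5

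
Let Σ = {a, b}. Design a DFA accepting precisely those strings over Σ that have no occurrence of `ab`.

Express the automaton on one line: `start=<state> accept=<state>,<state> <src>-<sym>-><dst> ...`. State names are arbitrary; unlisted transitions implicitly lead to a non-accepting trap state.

This is the complement of 'contains `ab`'. Use the same substring-matching states — s0 through s2 holding how much of `ab` has just been matched — but flip the accepting set: everything except the trap s2 accepts.
With 3 states:
        a   b  
>* s0   s1  s0 
 * s1   s1  s2 
   s2   s2  s2 
(> = start, * = accepting)

start=s0 accept=s0,s1 s0-a->s1 s0-b->s0 s1-a->s1 s1-b->s2 s2-a->s2 s2-b->s2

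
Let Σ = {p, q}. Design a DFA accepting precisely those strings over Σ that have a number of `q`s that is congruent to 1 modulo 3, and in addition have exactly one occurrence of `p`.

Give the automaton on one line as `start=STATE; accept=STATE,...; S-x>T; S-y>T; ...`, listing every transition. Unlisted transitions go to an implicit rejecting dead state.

Build one automaton per condition and run them in lockstep. One (3 states) tracks the count of `q`s modulo 3; the other (3 states) tracks the count of `p`s, saturating at 2. Each combined state is a pair, one component from each; accept when both components accept. Minimizing collapses redundant product states.
7 states suffice.
        p   q  
>  S0   S1  S2 
   S1   S3  S4 
   S2   S4  S5 
   S3   S3  S3 
 * S4   S3  S6 
   S5   S6  S0 
   S6   S3  S1 
(> = start, * = accepting)

start=S0; accept=S4; S0-p>S1; S0-q>S2; S1-p>S3; S1-q>S4; S2-p>S4; S2-q>S5; S3-p>S3; S3-q>S3; S4-p>S3; S4-q>S6; S5-p>S6; S5-q>S0; S6-p>S3; S6-q>S1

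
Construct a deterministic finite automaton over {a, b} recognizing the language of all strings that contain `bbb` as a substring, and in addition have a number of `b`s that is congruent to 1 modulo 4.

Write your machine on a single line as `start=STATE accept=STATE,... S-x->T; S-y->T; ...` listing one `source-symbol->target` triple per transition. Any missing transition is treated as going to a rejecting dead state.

Run two small machines in parallel and take their product. The first has 4 states tracking whether and how much of `bbb` has been seen; the second has 4 states tracking the count of `b`s modulo 4. A product state is a pair (one from each), accepting exactly when both do.
With 16 states:
          a    b  
>  q0     q0   q1 
   q1     q2   q3 
   q2     q2   q4 
   q3     q5   q6 
   q4     q5   q7 
   q5     q5   q8 
   q6     q6   q9 
   q7    q10   q9 
   q8    q10  q11 
   q9     q9  q12 
   q10   q10  q13 
   q11    q0  q12 
 * q12   q12  q14 
   q13    q0  q15 
   q14   q14   q6 
   q15    q2  q14 
(> = start, * = accepting)

start=q0; accept=q12; q0-a->q0; q0-b->q1; q1-a->q2; q1-b->q3; q2-a->q2; q2-b->q4; q3-a->q5; q3-b->q6; q4-a->q5; q4-b->q7; q5-a->q5; q5-b->q8; q6-a->q6; q6-b->q9; q7-a->q10; q7-b->q9; q8-a->q10; q8-b->q11; q9-a->q9; q9-b->q12; q10-a->q10; q10-b->q13; q11-a->q0; q11-b->q12; q12-a->q12; q12-b->q14; q13-a->q0; q13-b->q15; q14-a->q14; q14-b->q6; q15-a->q2; q15-b->q14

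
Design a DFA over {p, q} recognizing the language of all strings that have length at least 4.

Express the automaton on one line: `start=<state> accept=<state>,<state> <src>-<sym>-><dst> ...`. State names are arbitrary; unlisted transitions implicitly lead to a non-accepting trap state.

We only need to distinguish lengths 0, 1, …, 4, and '>4'. Chain S0 → S1 → S2 → S3 → S4 → S5 on every symbol, with S5 looping. Accepting states: {S4, S5}.
6 states suffice.
        p   q  
>  S0   S1  S1 
   S1   S2  S2 
   S2   S3  S3 
   S3   S4  S4 
 * S4   S5  S5 
 * S5   S5  S5 
(> = start, * = accepting)

start=S0 accept=S4,S5 S0-p->S1 S0-q->S1 S1-p->S2 S1-q->S2 S2-p->S3 S2-q->S3 S3-p->S4 S3-q->S4 S4-p->S5 S4-q->S5 S5-p->S5 S5-q->S5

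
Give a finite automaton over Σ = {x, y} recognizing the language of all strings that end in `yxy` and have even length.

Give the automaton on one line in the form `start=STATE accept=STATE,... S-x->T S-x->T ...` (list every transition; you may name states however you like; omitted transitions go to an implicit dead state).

start=S0 accept=S4 S0-x->S1 S0-y->S1 S1-x->S0 S1-y->S2 S2-x->S3 S2-y->S1 S3-x->S0 S3-y->S4 S4-x->S3 S4-y->S1

Run two small machines in parallel and take their product. The first has 4 states tracking how much of the suffix `yxy` has currently been matched; the second has 2 states tracking the input length modulo 2. A product state is a pair (one from each), accepting exactly when both do. Equivalent product states are then merged.
A 5-state machine:
        x   y  
>  S0   S1  S1 
   S1   S0  S2 
   S2   S3  S1 
   S3   S0  S4 
 * S4   S3  S1 
(> = start, * = accepting)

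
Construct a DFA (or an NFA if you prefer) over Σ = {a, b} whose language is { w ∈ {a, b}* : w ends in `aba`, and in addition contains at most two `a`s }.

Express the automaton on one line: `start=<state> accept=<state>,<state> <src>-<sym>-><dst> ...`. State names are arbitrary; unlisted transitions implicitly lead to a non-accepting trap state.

Run two small machines in parallel and take their product. One (4 states) tracks how much of the suffix `aba` has currently been matched; the other (4 states) tracks the count of `a`s, saturating at 3. Each combined state is a pair, one component from each; accept when both components accept.
12 states suffice.
          a    b  
>  S0     S1   S0 
   S1     S2   S3 
   S2     S4   S5 
   S3     S6   S7 
   S4     S4   S8 
   S5     S9  S10 
 * S6     S4   S5 
   S7     S2   S7 
   S8     S9  S11 
   S9     S4   S8 
   S10    S4  S10 
   S11    S4  S11 
(> = start, * = accepting)

start=S0 accept=S6 S0-a->S1 S0-b->S0 S1-a->S2 S1-b->S3 S2-a->S4 S2-b->S5 S3-a->S6 S3-b->S7 S4-a->S4 S4-b->S8 S5-a->S9 S5-b->S10 S6-a->S4 S6-b->S5 S7-a->S2 S7-b->S7 S8-a->S9 S8-b->S11 S9-a->S4 S9-b->S8 S10-a->S4 S10-b->S10 S11-a->S4 S11-b->S11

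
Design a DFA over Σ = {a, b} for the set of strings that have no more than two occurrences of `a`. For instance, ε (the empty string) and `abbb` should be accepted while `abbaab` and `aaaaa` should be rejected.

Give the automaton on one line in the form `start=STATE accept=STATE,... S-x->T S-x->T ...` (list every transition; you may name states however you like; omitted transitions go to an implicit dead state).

start=s0 accept=s0,s1,s2 s0-a->s1 s0-b->s0 s1-a->s2 s1-b->s1 s2-a->s3 s2-b->s2 s3-a->s3 s3-b->s3

Only the number of `a`s matters, and only up to 3. Make a chain s0 → s1 → s2 → s3 advanced by each `a` (with s3 absorbing); every other symbol self-loops. The accepting set is {s0, s1, s2}.
With 4 states:
        a   b  
>* s0   s1  s0 
 * s1   s2  s1 
 * s2   s3  s2 
   s3   s3  s3 
(> = start, * = accepting)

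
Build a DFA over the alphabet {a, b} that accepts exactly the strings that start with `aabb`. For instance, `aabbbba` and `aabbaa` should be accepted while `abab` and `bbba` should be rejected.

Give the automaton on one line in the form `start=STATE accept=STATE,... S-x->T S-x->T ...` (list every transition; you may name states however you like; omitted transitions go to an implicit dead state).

start=s0 accept=s4 s0-a->s1 s0-b->s5 s1-a->s2 s1-b->s5 s2-a->s5 s2-b->s3 s3-a->s5 s3-b->s4 s4-a->s4 s4-b->s4 s5-a->s5 s5-b->s5

Walk along `aabb` while the input agrees: from s0 take `a` to s1, and so on. Any deviation drops to the rejecting sink s5. Once s4 is reached the prefix is confirmed and every continuation is accepted.
A 6-state machine:
        a   b  
>  s0   s1  s5 
   s1   s2  s5 
   s2   s5  s3 
   s3   s5  s4 
 * s4   s4  s4 
   s5   s5  s5 
(> = start, * = accepting)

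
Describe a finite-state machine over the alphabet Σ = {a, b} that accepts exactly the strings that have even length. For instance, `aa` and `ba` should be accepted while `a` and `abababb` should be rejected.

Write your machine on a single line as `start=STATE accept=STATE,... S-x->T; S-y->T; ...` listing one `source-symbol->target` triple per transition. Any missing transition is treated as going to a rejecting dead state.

start=q0; accept=q0; q0-a->q1; q0-b->q1; q1-a->q0; q1-b->q0

Only the length mod 2 matters, so use a 2-cycle: from any state, every input symbol moves to the next state, wrapping q1 back to q0. Mark q0 accepting.
2 states suffice.
        a   b  
>* q0   q1  q1 
   q1   q0  q0 
(> = start, * = accepting)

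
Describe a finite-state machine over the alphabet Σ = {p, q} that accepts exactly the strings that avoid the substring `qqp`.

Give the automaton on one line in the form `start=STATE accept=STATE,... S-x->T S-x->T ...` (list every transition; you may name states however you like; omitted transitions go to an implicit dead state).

Track partial matches of the forbidden pattern `qqp`. State D is a dead state reached once `qqp` has occurred; every other state accepts. A means no part of `qqp` is currently matched.
A 4-state machine:
       p  q 
>* A   A  B 
 * B   A  C 
 * C   D  C 
   D   D  D 
(> = start, * = accepting)

start=A accept=A,B,C A-p->A A-q->B B-p->A B-q->C C-p->D C-q->C D-p->D D-q->D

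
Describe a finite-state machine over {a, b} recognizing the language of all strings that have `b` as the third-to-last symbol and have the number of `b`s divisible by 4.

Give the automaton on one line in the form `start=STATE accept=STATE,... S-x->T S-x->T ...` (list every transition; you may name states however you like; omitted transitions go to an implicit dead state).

Handle the two conditions separately and then intersect. One (15 states) tracks the last 3 symbols read; the other (4 states) tracks the count of `b`s modulo 4. Each combined state is a pair, one component from each; accept when both components accept. Equivalent product states are then merged.
A 15-state machine:
          a    b  
>  q0     q0   q1 
   q1     q1   q2 
   q2     q3   q4 
   q3     q3   q5 
   q4     q6   q7 
   q5     q6   q8 
   q6     q9  q10 
 * q7    q11   q1 
   q8    q11   q1 
   q9     q9  q12 
 * q10   q13   q1 
 * q11   q14   q1 
   q12   q13   q1 
   q13   q14   q1 
 * q14    q0   q1 
(> = start, * = accepting)

start=q0 accept=q7,q10,q11,q14 q0-a->q0 q0-b->q1 q1-a->q1 q1-b->q2 q2-a->q3 q2-b->q4 q3-a->q3 q3-b->q5 q4-a->q6 q4-b->q7 q5-a->q6 q5-b->q8 q6-a->q9 q6-b->q10 q7-a->q11 q7-b->q1 q8-a->q11 q8-b->q1 q9-a->q9 q9-b->q12 q10-a->q13 q10-b->q1 q11-a->q14 q11-b->q1 q12-a->q13 q12-b->q1 q13-a->q14 q13-b->q1 q14-a->q0 q14-b->q1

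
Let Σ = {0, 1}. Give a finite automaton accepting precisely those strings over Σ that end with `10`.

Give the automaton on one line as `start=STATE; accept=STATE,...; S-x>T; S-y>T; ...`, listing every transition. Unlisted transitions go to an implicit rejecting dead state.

start=A; accept=C; A-0>A; A-1>B; B-0>C; B-1>B; C-0>A; C-1>B

Remember how much of `10` the current input suffix matches. State A means no match yet; B means the last symbol is `1`; C means the last 2 symbols are `10`. Only C accepts. On a mismatch, fall back to the longest proper suffix that is still a prefix of `10`.
With 3 states:
       0  1 
>  A   A  B 
   B   C  B 
 * C   A  B 
(> = start, * = accepting)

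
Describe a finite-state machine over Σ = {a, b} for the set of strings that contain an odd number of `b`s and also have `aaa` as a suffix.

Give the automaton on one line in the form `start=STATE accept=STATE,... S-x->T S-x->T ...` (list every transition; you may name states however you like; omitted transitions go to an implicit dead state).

start=q0 accept=q4 q0-a->q0 q0-b->q1 q1-a->q2 q1-b->q0 q2-a->q3 q2-b->q0 q3-a->q4 q3-b->q0 q4-a->q4 q4-b->q0

Build one automaton per condition and run them in lockstep. One (2 states) tracks the count of `b`s modulo 2; the other (4 states) tracks how much of the suffix `aaa` has currently been matched. Each combined state is a pair, one component from each; accept when both components accept. Equivalent product states are then merged.
With 5 states:
        a   b  
>  q0   q0  q1 
   q1   q2  q0 
   q2   q3  q0 
   q3   q4  q0 
 * q4   q4  q0 
(> = start, * = accepting)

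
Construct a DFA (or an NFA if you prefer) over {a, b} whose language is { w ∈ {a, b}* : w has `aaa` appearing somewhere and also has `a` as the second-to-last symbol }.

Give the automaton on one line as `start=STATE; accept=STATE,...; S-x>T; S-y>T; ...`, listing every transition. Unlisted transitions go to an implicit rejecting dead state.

Build one automaton per condition and run them in lockstep. The first has 4 states tracking whether and how much of `aaa` has been seen; the second has 7 states tracking the last 2 symbols read. A product state is a pair (one from each), accepting exactly when both do. After merging equivalent states the machine shrinks.
A 7-state machine:
        a   b  
>  S0   S1  S0 
   S1   S2  S0 
   S2   S3  S0 
 * S3   S3  S4 
 * S4   S5  S6 
   S5   S3  S4 
   S6   S5  S6 
(> = start, * = accepting)

start=S0; accept=S3,S4; S0-a>S1; S0-b>S0; S1-a>S2; S1-b>S0; S2-a>S3; S2-b>S0; S3-a>S3; S3-b>S4; S4-a>S5; S4-b>S6; S5-a>S3; S5-b>S4; S6-a>S5; S6-b>S6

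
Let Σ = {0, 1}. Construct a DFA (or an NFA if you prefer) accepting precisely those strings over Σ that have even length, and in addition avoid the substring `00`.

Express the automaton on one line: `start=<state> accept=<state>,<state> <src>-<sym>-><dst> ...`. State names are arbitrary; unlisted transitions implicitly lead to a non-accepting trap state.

start=s0 accept=s0,s4 s0-0->s1 s0-1->s2 s1-0->s3 s1-1->s0 s2-0->s4 s2-1->s0 s3-0->s5 s3-1->s5 s4-0->s5 s4-1->s2 s5-0->s3 s5-1->s3

Run two small machines in parallel and take their product. One (2 states) tracks the input length modulo 2; the other (3 states) tracks partial matches of the forbidden pattern `00`. Each combined state is a pair, one component from each; accept when both components accept.
6 states suffice.
        0   1  
>* s0   s1  s2 
   s1   s3  s0 
   s2   s4  s0 
   s3   s5  s5 
 * s4   s5  s2 
   s5   s3  s3 
(> = start, * = accepting)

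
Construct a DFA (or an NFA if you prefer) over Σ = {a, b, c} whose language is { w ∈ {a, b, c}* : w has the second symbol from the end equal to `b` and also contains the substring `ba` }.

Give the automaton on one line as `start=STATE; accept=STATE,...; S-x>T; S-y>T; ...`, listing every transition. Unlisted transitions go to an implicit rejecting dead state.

Run two small machines in parallel and take their product. One (13 states) tracks the last 2 symbols read; the other (3 states) tracks whether and how much of `ba` has been seen. Each combined state is a pair, one component from each; accept when both components accept.
A 21-state machine:
          a    b    c  
>  S0     S1   S2   S3 
   S1     S4   S5   S6 
   S2     S7   S8   S9 
   S3    S10  S11  S12 
   S4     S4   S5   S6 
   S5     S7   S8   S9 
   S6    S10  S11  S12 
 * S7    S13  S14  S15 
   S8     S7   S8   S9 
   S9    S10  S11  S12 
   S10    S4   S5   S6 
   S11    S7   S8   S9 
   S12   S10  S11  S12 
   S13   S13  S14  S15 
   S14    S7  S16  S17 
   S15   S18  S19  S20 
 * S16    S7  S16  S17 
 * S17   S18  S19  S20 
   S18   S13  S14  S15 
   S19    S7  S16  S17 
   S20   S18  S19  S20 
(> = start, * = accepting)

start=S0; accept=S7,S16,S17; S0-a>S1; S0-b>S2; S0-c>S3; S1-a>S4; S1-b>S5; S1-c>S6; S2-a>S7; S2-b>S8; S2-c>S9; S3-a>S10; S3-b>S11; S3-c>S12; S4-a>S4; S4-b>S5; S4-c>S6; S5-a>S7; S5-b>S8; S5-c>S9; S6-a>S10; S6-b>S11; S6-c>S12; S7-a>S13; S7-b>S14; S7-c>S15; S8-a>S7; S8-b>S8; S8-c>S9; S9-a>S10; S9-b>S11; S9-c>S12; S10-a>S4; S10-b>S5; S10-c>S6; S11-a>S7; S11-b>S8; S11-c>S9; S12-a>S10; S12-b>S11; S12-c>S12; S13-a>S13; S13-b>S14; S13-c>S15; S14-a>S7; S14-b>S16; S14-c>S17; S15-a>S18; S15-b>S19; S15-c>S20; S16-a>S7; S16-b>S16; S16-c>S17; S17-a>S18; S17-b>S19; S17-c>S20; S18-a>S13; S18-b>S14; S18-c>S15; S19-a>S7; S19-b>S16; S19-c>S17; S20-a>S18; S20-b>S19; S20-c>S20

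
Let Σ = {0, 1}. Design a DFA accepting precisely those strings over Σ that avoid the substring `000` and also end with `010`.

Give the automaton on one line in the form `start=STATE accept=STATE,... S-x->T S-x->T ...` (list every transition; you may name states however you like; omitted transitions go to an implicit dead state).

Handle the two conditions separately and then intersect. One (4 states) tracks partial matches of the forbidden pattern `000`; the other (4 states) tracks how much of the suffix `010` has currently been matched. Each combined state is a pair, one component from each; accept when both components accept. After merging equivalent states the machine shrinks.
6 states suffice.
        0   1  
>  q0   q1  q0 
   q1   q2  q3 
   q2   q4  q3 
   q3   q5  q0 
   q4   q4  q4 
 * q5   q2  q3 
(> = start, * = accepting)

start=q0 accept=q5 q0-0->q1 q0-1->q0 q1-0->q2 q1-1->q3 q2-0->q4 q2-1->q3 q3-0->q5 q3-1->q0 q4-0->q4 q4-1->q4 q5-0->q2 q5-1->q3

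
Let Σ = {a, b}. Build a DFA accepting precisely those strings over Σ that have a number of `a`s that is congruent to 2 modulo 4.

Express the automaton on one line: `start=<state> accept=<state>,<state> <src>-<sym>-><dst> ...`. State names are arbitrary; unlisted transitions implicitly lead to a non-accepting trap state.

The only thing that matters is how many `a`s have appeared, reduced mod 4. Use one state per residue: q0 for 0, …, q3 for 3. Reading `a` moves to the next residue; anything else stays put. q2 is accepting.
A 4-state machine:
        a   b  
>  q0   q1  q0 
   q1   q2  q1 
 * q2   q3  q2 
   q3   q0  q3 
(> = start, * = accepting)

start=q0 accept=q2 q0-a->q1 q0-b->q0 q1-a->q2 q1-b->q1 q2-a->q3 q2-b->q2 q3-a->q0 q3-b->q3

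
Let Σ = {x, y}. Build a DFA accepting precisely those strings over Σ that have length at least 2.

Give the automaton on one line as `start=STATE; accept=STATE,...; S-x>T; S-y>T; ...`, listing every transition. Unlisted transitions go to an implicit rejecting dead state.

start=s0; accept=s2,s3; s0-x>s1; s0-y>s1; s1-x>s2; s1-y>s2; s2-x>s3; s2-y>s3; s3-x>s3; s3-y>s3

Count input length up to 3: every symbol moves from s0 toward s3, which means 'more than 2' and absorbs. Accept from {s2, s3}.
4 states suffice.
        x   y  
>  s0   s1  s1 
   s1   s2  s2 
 * s2   s3  s3 
 * s3   s3  s3 
(> = start, * = accepting)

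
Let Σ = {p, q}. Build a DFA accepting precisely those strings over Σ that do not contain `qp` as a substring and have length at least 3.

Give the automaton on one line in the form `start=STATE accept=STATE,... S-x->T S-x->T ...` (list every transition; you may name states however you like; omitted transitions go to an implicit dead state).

Handle the two conditions separately and then intersect. The first has 3 states tracking partial matches of the forbidden pattern `qp`; the second has 5 states tracking the input length, saturating at 4. A product state is a pair (one from each), accepting exactly when both do. Equivalent product states are then merged.
8 states suffice.
        p   q  
>  s0   s1  s2 
   s1   s3  s4 
   s2   s5  s4 
   s3   s6  s7 
   s4   s5  s7 
   s5   s5  s5 
 * s6   s6  s7 
 * s7   s5  s7 
(> = start, * = accepting)

start=s0 accept=s6,s7 s0-p->s1 s0-q->s2 s1-p->s3 s1-q->s4 s2-p->s5 s2-q->s4 s3-p->s6 s3-q->s7 s4-p->s5 s4-q->s7 s5-p->s5 s5-q->s5 s6-p->s6 s6-q->s7 s7-p->s5 s7-q->s7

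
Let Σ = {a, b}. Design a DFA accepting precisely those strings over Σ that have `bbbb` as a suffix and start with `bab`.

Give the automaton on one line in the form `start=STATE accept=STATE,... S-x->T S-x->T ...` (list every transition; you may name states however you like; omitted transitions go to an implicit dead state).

Handle the two conditions separately and then intersect. The first has 5 states tracking how much of the suffix `bbbb` has currently been matched; the second has 5 states tracking whether the input so far still matches the prefix `bab`. A product state is a pair (one from each), accepting exactly when both do. Minimizing collapses redundant product states.
With 9 states:
        a   b  
>  S0   S1  S2 
   S1   S1  S1 
   S2   S3  S1 
   S3   S1  S4 
   S4   S5  S6 
   S5   S5  S4 
   S6   S5  S7 
   S7   S5  S8 
 * S8   S5  S8 
(> = start, * = accepting)

start=S0 accept=S8 S0-a->S1 S0-b->S2 S1-a->S1 S1-b->S1 S2-a->S3 S2-b->S1 S3-a->S1 S3-b->S4 S4-a->S5 S4-b->S6 S5-a->S5 S5-b->S4 S6-a->S5 S6-b->S7 S7-a->S5 S7-b->S8 S8-a->S5 S8-b->S8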